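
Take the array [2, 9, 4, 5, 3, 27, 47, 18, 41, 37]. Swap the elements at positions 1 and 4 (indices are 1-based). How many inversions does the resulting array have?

13

Positions 1 and 4 hold 2 and 5; after swapping, the array is [5, 9, 4, 2, 3, 27, 47, 18, 41, 37].
Sweep left to right; for each value list the smaller values that follow it:
5 → 4, 2, 3 → 3
9 → 4, 2, 3 → 3
4 → 2, 3 → 2
2 → none → 0
3 → none → 0
27 → 18 → 1
47 → 18, 41, 37 → 3
18 → none → 0
41 → 37 → 1
37 → none → 0
Sum: 3 + 3 + 2 + 0 + 0 + 1 + 3 + 0 + 1 + 0 = 13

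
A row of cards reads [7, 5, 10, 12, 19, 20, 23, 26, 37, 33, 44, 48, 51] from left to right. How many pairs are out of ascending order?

For each element, count later entries that are smaller:
7 → 5 → 1
5 → none → 0
10 → none → 0
12 → none → 0
19 → none → 0
20 → none → 0
23 → none → 0
26 → none → 0
37 → 33 → 1
33 → none → 0
44 → none → 0
48 → none → 0
51 → none → 0
Sum: 1 + 0 + 0 + 0 + 0 + 0 + 0 + 0 + 1 + 0 + 0 + 0 + 0 = 2

2 out-of-order pairs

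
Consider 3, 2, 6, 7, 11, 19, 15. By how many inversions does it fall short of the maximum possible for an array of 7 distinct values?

Maximum inversions for 7 distinct elements is C(7, 2) = 7·6/2 = 21.
Current inversions — for each element, count later smaller elements:
3: 1
2: 0
6: 0
7: 0
11: 0
19: 1
15: 0
Current total: 1 + 0 + 0 + 0 + 0 + 1 + 0 = 2
Shortfall: 21 − 2 = 19

19 inversions short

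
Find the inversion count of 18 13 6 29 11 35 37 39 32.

There are 9 inversions.

Sweep left to right; for each value list the smaller values that follow it:
18 → 13, 6, 11 → 3
13 → 6, 11 → 2
6 → none → 0
29 → 11 → 1
11 → none → 0
35 → 32 → 1
37 → 32 → 1
39 → 32 → 1
32 → none → 0
Sum: 3 + 2 + 0 + 1 + 0 + 1 + 1 + 1 + 0 = 9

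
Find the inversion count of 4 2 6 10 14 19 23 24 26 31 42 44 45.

Element-by-element contributions:
4: 1
2: 0
6: 0
10: 0
14: 0
19: 0
23: 0
24: 0
26: 0
31: 0
42: 0
44: 0
45: 0
Sum: 1 + 0 + 0 + 0 + 0 + 0 + 0 + 0 + 0 + 0 + 0 + 0 + 0 = 1

There is 1 out-of-order pair.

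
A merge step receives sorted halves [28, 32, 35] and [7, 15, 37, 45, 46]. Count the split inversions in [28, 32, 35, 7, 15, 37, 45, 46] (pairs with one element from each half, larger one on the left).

Take each right-half value and tally the left-half values above it:
r = 7: 28, 32, 35 → 3
r = 15: 28, 32, 35 → 3
r = 37: none → 0
r = 45: none → 0
r = 46: none → 0
Cross-inversions: 3 + 3 + 0 + 0 + 0 = 6

6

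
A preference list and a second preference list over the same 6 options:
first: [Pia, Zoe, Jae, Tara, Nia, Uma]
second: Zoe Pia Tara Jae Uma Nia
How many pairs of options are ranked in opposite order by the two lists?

3 pairs

Assign each item its position (1..6) in the first ordering, then rewrite the second ordering as that position sequence:
positions: Pia→1, Zoe→2, Jae→3, Tara→4, Nia→5, Uma→6
second ordering as positions: [2, 1, 4, 3, 6, 5]
Discordant pairs = inversions in this position sequence.
2: 1 → 1
1: 0
4: 3 → 1
3: 0
6: 5 → 1
5: 0
Total: 1 + 0 + 1 + 0 + 1 + 0 = 3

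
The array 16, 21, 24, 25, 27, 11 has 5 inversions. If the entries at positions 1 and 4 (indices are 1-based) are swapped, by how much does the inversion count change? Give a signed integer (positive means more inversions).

Positions 1 and 4 hold 16 and 25; after swapping, the array is [25, 21, 24, 16, 27, 11].
For each element, count later entries that are smaller:
25 → 21, 24, 16, 11 → 4
21 → 16, 11 → 2
24 → 16, 11 → 2
16 → 11 → 1
27 → 11 → 1
11 → none → 0
Sum: 4 + 2 + 2 + 1 + 1 + 0 = 10
Change: 10 − 5 = +5

+5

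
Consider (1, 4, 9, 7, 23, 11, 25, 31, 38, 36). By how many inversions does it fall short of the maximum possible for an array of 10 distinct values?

Maximum inversions for 10 distinct elements is C(10, 2) = 10·9/2 = 45.
Current inversions — for each element, count later smaller elements:
1: 0
4: 0
9: 1
7: 0
23: 1
11: 0
25: 0
31: 0
38: 1
36: 0
Current total: 0 + 0 + 1 + 0 + 1 + 0 + 0 + 0 + 1 + 0 = 3
Shortfall: 45 − 3 = 42

42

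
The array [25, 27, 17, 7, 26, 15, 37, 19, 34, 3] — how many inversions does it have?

24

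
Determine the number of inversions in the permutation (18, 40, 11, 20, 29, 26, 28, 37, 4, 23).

For each element, count later entries that are smaller:
18 → 11, 4 → 2
40 → 11, 20, 29, 26, 28, 37, 4, 23 → 8
11 → 4 → 1
20 → 4 → 1
29 → 26, 28, 4, 23 → 4
26 → 4, 23 → 2
28 → 4, 23 → 2
37 → 4, 23 → 2
4 → none → 0
23 → none → 0
Sum: 2 + 8 + 1 + 1 + 4 + 2 + 2 + 2 + 0 + 0 = 22

22 inversions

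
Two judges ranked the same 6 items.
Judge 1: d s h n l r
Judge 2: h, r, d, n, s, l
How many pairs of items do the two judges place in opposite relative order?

7 discordant pairs

Assign each item its position (1..6) in the first ordering, then rewrite the second ordering as that position sequence:
positions: d→1, s→2, h→3, n→4, l→5, r→6
second ordering as positions: [3, 6, 1, 4, 2, 5]
Discordant pairs = inversions in this position sequence.
3: 1, 2 → 2
6: 1, 4, 2, 5 → 4
1: 0
4: 2 → 1
2: 0
5: 0
Total: 2 + 4 + 0 + 1 + 0 + 0 = 7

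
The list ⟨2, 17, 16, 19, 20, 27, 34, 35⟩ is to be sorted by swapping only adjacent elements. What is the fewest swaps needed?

1 adjacent swap

Each adjacent swap fixes exactly one inversion, so the minimum swap count equals the number of inversions.
Count inversions — for each element, later elements that are smaller:
2: none → 0
17: 16 → 1
16: none → 0
19: none → 0
20: none → 0
27: none → 0
34: none → 0
35: none → 0
Total inversions: 0 + 1 + 0 + 0 + 0 + 0 + 0 + 0 = 1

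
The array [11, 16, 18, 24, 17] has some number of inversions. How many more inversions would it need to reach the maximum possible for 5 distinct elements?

8 inversions short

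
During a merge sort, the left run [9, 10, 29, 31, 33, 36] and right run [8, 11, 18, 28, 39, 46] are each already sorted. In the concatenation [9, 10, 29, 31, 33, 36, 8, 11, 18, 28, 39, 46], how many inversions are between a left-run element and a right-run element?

Count, for every r in R, how many entries of L exceed r:
r = 8: 9, 10, 29, 31, 33, 36 → 6
r = 11: 29, 31, 33, 36 → 4
r = 18: 29, 31, 33, 36 → 4
r = 28: 29, 31, 33, 36 → 4
r = 39: none → 0
r = 46: none → 0
Cross-inversions: 6 + 4 + 4 + 4 + 0 + 0 = 18

18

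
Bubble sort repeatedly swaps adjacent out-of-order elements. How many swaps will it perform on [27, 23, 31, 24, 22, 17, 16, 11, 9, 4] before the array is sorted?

42 adjacent swaps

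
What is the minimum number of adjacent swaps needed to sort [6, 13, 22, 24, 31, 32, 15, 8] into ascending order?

10

Minimum adjacent swaps = number of inversions (each swap of adjacent out-of-order elements removes one inversion and no swap can remove more).
Count inversions — for each element, later elements that are smaller:
6: none → 0
13: 8 → 1
22: 15, 8 → 2
24: 15, 8 → 2
31: 15, 8 → 2
32: 15, 8 → 2
15: 8 → 1
8: none → 0
Total inversions: 0 + 1 + 2 + 2 + 2 + 2 + 1 + 0 = 10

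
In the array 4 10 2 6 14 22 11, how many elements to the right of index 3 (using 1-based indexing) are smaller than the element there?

The element at index 3 is 2.
Elements after it: 6, 14, 22, 11
None of them are smaller than 2.

0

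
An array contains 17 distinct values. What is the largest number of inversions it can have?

The maximum occurs when the array is in strictly decreasing order: every one of the C(17, 2) pairs is inverted.
C(17, 2) = 17·16/2 = 136

136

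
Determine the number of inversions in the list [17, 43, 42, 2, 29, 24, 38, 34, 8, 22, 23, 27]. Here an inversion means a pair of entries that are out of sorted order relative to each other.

38 out-of-order pairs

Element-by-element contributions:
17: 2
43: 10
42: 9
2: 0
29: 5
24: 3
38: 5
34: 4
8: 0
22: 0
23: 0
27: 0
Sum: 2 + 10 + 9 + 0 + 5 + 3 + 5 + 4 + 0 + 0 + 0 + 0 = 38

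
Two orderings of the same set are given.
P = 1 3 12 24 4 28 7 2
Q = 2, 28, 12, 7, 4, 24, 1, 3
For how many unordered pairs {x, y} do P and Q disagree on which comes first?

Disagreeing pairs: 23

Assign each item its position (1..8) in the first ordering, then rewrite the second ordering as that position sequence:
positions: 1→1, 3→2, 12→3, 24→4, 4→5, 28→6, 7→7, 2→8
second ordering as positions: [8, 6, 3, 7, 5, 4, 1, 2]
Discordant pairs = inversions in this position sequence.
8: 6, 3, 7, 5, 4, 1, 2 → 7
6: 3, 5, 4, 1, 2 → 5
3: 1, 2 → 2
7: 5, 4, 1, 2 → 4
5: 4, 1, 2 → 3
4: 1, 2 → 2
1: 0
2: 0
Total: 7 + 5 + 2 + 4 + 3 + 2 + 0 + 0 = 23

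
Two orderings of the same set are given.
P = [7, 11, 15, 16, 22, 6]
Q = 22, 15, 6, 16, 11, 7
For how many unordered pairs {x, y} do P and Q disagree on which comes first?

Assign each item its position (1..6) in the first ordering, then rewrite the second ordering as that position sequence:
positions: 7→1, 11→2, 15→3, 16→4, 22→5, 6→6
second ordering as positions: [5, 3, 6, 4, 2, 1]
Discordant pairs = inversions in this position sequence.
5: 3, 4, 2, 1 → 4
3: 2, 1 → 2
6: 4, 2, 1 → 3
4: 2, 1 → 2
2: 1 → 1
1: 0
Total: 4 + 2 + 3 + 2 + 1 + 0 = 12

12 disagreeing pairs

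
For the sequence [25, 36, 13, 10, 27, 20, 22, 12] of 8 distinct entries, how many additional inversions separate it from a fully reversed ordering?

10 inversions short

Maximum inversions for 8 distinct elements is C(8, 2) = 8·7/2 = 28.
Current inversions — for each element, count later smaller elements:
25: 5
36: 6
13: 2
10: 0
27: 3
20: 1
22: 1
12: 0
Current total: 5 + 6 + 2 + 0 + 3 + 1 + 1 + 0 = 18
Shortfall: 28 − 18 = 10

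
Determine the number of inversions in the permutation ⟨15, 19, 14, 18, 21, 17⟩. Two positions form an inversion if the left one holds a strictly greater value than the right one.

Listing every pair i<j with a[i]>a[j] (using 0-based positions):
(0,2): 15 > 14
(1,2): 19 > 14
(1,3): 19 > 18
(1,5): 19 > 17
(3,5): 18 > 17
(4,5): 21 > 17
That's 6 pairs.

6 out-of-order pairs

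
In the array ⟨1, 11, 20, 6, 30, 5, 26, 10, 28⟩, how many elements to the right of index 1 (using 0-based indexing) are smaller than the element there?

The element at index 1 is 11.
Elements after it: 20, 6, 30, 5, 26, 10, 28
Those smaller than 11: 6, 5, 10

3 such elements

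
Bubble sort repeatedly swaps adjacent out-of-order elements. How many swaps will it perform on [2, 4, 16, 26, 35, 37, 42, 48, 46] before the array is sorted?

1

Each adjacent swap fixes exactly one inversion, so the minimum swap count equals the number of inversions.
Count inversions — for each element, later elements that are smaller:
2: none → 0
4: none → 0
16: none → 0
26: none → 0
35: none → 0
37: none → 0
42: none → 0
48: 46 → 1
46: none → 0
Total inversions: 0 + 0 + 0 + 0 + 0 + 0 + 0 + 1 + 0 = 1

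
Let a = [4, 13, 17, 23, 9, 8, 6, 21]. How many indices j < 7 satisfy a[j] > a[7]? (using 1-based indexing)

5 such elements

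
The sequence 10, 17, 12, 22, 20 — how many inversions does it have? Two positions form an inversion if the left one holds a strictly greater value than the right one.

Out-of-order index pairs (0-indexed):
(1,2): 17 > 12
(3,4): 22 > 20
That's 2 pairs.

2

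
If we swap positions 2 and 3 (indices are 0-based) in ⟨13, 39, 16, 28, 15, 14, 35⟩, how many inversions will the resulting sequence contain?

11

Positions 2 and 3 hold 16 and 28; after swapping, the array is [13, 39, 28, 16, 15, 14, 35].
For each element, count later entries that are smaller:
13: 0
39: 5
28: 3
16: 2
15: 1
14: 0
35: 0
Sum: 0 + 5 + 3 + 2 + 1 + 0 + 0 = 11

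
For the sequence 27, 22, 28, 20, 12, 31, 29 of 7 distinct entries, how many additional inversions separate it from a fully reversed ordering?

Maximum inversions for 7 distinct elements is C(7, 2) = 7·6/2 = 21.
Current inversions — for each element, count later smaller elements:
27: 3
22: 2
28: 2
20: 1
12: 0
31: 1
29: 0
Current total: 3 + 2 + 2 + 1 + 0 + 1 + 0 = 9
Shortfall: 21 − 9 = 12

12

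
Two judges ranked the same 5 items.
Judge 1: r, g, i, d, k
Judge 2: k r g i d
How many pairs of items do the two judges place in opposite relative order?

4 discordant pairs

Assign each item its position (1..5) in the first ordering, then rewrite the second ordering as that position sequence:
positions: r→1, g→2, i→3, d→4, k→5
second ordering as positions: [5, 1, 2, 3, 4]
Discordant pairs = inversions in this position sequence.
5: 1, 2, 3, 4 → 4
1: 0
2: 0
3: 0
4: 0
Total: 4 + 0 + 0 + 0 + 0 = 4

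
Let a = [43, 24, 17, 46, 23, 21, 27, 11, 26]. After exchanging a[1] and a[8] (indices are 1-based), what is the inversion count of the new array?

Positions 1 and 8 hold 43 and 11; after swapping, the array is [11, 24, 17, 46, 23, 21, 27, 43, 26].
Count, for each position, how many later elements it exceeds:
11: 0
24: 3
17: 0
46: 5
23: 1
21: 0
27: 1
43: 1
26: 0
Sum: 0 + 3 + 0 + 5 + 1 + 0 + 1 + 1 + 0 = 11

11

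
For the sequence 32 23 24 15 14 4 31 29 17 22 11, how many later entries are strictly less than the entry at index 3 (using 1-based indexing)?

6

The element at index 3 is 24.
Elements after it: 15, 14, 4, 31, 29, 17, 22, 11
Those smaller than 24: 15, 14, 4, 17, 22, 11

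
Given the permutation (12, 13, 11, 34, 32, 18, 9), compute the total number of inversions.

Out-of-order index pairs (1-indexed):
(1,3): 12 > 11
(1,7): 12 > 9
(2,3): 13 > 11
(2,7): 13 > 9
(3,7): 11 > 9
(4,5): 34 > 32
(4,6): 34 > 18
(4,7): 34 > 9
(5,6): 32 > 18
(5,7): 32 > 9
(6,7): 18 > 9
That's 11 pairs.

11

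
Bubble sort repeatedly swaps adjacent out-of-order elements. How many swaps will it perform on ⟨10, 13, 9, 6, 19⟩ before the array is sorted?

Adjacent swaps: 5

Minimum adjacent swaps = number of inversions (each swap of adjacent out-of-order elements removes one inversion and no swap can remove more).
Count inversions — for each element, later elements that are smaller:
10: 9, 6 → 2
13: 9, 6 → 2
9: 6 → 1
6: none → 0
19: none → 0
Total inversions: 2 + 2 + 1 + 0 + 0 = 5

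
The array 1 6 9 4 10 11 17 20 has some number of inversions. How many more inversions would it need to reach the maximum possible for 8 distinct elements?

26

Maximum inversions for 8 distinct elements is C(8, 2) = 8·7/2 = 28.
Current inversions — for each element, count later smaller elements:
1: 0
6: 1
9: 1
4: 0
10: 0
11: 0
17: 0
20: 0
Current total: 0 + 1 + 1 + 0 + 0 + 0 + 0 + 0 = 2
Shortfall: 28 − 2 = 26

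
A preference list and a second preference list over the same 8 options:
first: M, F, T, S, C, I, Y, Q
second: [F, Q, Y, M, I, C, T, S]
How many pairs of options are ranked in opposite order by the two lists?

17 pairs

Assign each item its position (1..8) in the first ordering, then rewrite the second ordering as that position sequence:
positions: M→1, F→2, T→3, S→4, C→5, I→6, Y→7, Q→8
second ordering as positions: [2, 8, 7, 1, 6, 5, 3, 4]
Discordant pairs = inversions in this position sequence.
2: 1 → 1
8: 7, 1, 6, 5, 3, 4 → 6
7: 1, 6, 5, 3, 4 → 5
1: 0
6: 5, 3, 4 → 3
5: 3, 4 → 2
3: 0
4: 0
Total: 1 + 6 + 5 + 0 + 3 + 2 + 0 + 0 = 17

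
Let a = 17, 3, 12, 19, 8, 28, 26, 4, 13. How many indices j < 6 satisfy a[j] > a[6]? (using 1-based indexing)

The element at index 6 is 28.
Elements before it: 17, 3, 12, 19, 8
None of them are larger than 28.

0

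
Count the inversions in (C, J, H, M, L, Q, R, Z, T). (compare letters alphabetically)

Inversions: 3

Sweep left to right; for each value list the smaller values that follow it:
C: 0
J: 1
H: 0
M: 1
L: 0
Q: 0
R: 0
Z: 1
T: 0
Sum: 0 + 1 + 0 + 1 + 0 + 0 + 0 + 1 + 0 = 3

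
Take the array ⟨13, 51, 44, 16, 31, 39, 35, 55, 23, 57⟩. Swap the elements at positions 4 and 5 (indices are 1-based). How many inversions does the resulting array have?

Positions 4 and 5 hold 16 and 31; after swapping, the array is [13, 51, 44, 31, 16, 39, 35, 55, 23, 57].
Element-by-element contributions:
13: 0
51: 6
44: 5
31: 2
16: 0
39: 2
35: 1
55: 1
23: 0
57: 0
Sum: 0 + 6 + 5 + 2 + 0 + 2 + 1 + 1 + 0 + 0 = 17

Inversions: 17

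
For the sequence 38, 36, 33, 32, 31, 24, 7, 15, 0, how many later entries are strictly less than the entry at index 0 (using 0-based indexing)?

8

The element at index 0 is 38.
Elements after it: 36, 33, 32, 31, 24, 7, 15, 0
Those smaller than 38: 36, 33, 32, 31, 24, 7, 15, 0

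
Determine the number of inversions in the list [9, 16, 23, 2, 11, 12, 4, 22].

Sweep left to right; for each value list the smaller values that follow it:
9 → 2, 4 → 2
16 → 2, 11, 12, 4 → 4
23 → 2, 11, 12, 4, 22 → 5
2 → none → 0
11 → 4 → 1
12 → 4 → 1
4 → none → 0
22 → none → 0
Sum: 2 + 4 + 5 + 0 + 1 + 1 + 0 + 0 = 13

Inversions: 13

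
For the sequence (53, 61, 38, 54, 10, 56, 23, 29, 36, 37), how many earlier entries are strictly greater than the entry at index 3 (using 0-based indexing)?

1

The element at index 3 is 54.
Elements before it: 53, 61, 38
Those larger than 54: 61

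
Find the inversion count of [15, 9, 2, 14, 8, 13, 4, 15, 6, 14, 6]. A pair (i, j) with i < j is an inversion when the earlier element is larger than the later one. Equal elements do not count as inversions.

29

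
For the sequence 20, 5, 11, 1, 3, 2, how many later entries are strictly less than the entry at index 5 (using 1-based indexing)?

1 such element

The element at index 5 is 3.
Elements after it: 2
Those smaller than 3: 2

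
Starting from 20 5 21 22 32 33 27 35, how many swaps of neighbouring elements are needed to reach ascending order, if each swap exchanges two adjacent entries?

Each adjacent swap fixes exactly one inversion, so the minimum swap count equals the number of inversions.
Count inversions — for each element, later elements that are smaller:
20: 5 → 1
5: none → 0
21: none → 0
22: none → 0
32: 27 → 1
33: 27 → 1
27: none → 0
35: none → 0
Total inversions: 1 + 0 + 0 + 0 + 1 + 1 + 0 + 0 = 3

Adjacent swaps: 3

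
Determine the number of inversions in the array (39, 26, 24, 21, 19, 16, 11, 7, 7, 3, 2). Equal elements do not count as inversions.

There are 54 inversions.

For each element, count later entries that are smaller:
39 → 26, 24, 21, 19, 16, 11, 7, 7, 3, 2 → 10
26 → 24, 21, 19, 16, 11, 7, 7, 3, 2 → 9
24 → 21, 19, 16, 11, 7, 7, 3, 2 → 8
21 → 19, 16, 11, 7, 7, 3, 2 → 7
19 → 16, 11, 7, 7, 3, 2 → 6
16 → 11, 7, 7, 3, 2 → 5
11 → 7, 7, 3, 2 → 4
7 → 3, 2 → 2
7 → 3, 2 → 2
3 → 2 → 1
2 → none → 0
Sum: 10 + 9 + 8 + 7 + 6 + 5 + 4 + 2 + 2 + 1 + 0 = 54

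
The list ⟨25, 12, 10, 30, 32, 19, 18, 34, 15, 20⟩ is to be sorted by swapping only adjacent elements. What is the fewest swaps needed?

Minimum adjacent swaps = number of inversions (each swap of adjacent out-of-order elements removes one inversion and no swap can remove more).
Count inversions — for each element, later elements that are smaller:
25: 12, 10, 19, 18, 15, 20 → 6
12: 10 → 1
10: none → 0
30: 19, 18, 15, 20 → 4
32: 19, 18, 15, 20 → 4
19: 18, 15 → 2
18: 15 → 1
34: 15, 20 → 2
15: none → 0
20: none → 0
Total inversions: 6 + 1 + 0 + 4 + 4 + 2 + 1 + 2 + 0 + 0 = 20

20 swaps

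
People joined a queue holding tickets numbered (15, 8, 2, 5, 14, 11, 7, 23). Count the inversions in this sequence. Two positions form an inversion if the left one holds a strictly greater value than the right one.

Sweep left to right; for each value list the smaller values that follow it:
15: 6
8: 3
2: 0
5: 0
14: 2
11: 1
7: 0
23: 0
Sum: 6 + 3 + 0 + 0 + 2 + 1 + 0 + 0 = 12

Inversions: 12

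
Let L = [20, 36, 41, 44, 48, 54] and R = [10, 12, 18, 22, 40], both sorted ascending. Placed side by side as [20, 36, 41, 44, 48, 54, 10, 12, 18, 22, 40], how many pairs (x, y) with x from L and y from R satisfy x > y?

Cross-inversions: 27

Count, for every r in R, how many entries of L exceed r:
r = 10: 20, 36, 41, 44, 48, 54 → 6
r = 12: 20, 36, 41, 44, 48, 54 → 6
r = 18: 20, 36, 41, 44, 48, 54 → 6
r = 22: 36, 41, 44, 48, 54 → 5
r = 40: 41, 44, 48, 54 → 4
Cross-inversions: 6 + 6 + 6 + 5 + 4 = 27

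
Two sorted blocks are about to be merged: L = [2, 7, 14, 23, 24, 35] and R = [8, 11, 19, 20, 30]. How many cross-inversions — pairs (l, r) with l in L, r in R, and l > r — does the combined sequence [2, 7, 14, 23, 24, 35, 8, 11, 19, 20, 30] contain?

Take each right-half value and tally the left-half values above it:
r = 8: 14, 23, 24, 35 → 4
r = 11: 14, 23, 24, 35 → 4
r = 19: 23, 24, 35 → 3
r = 20: 23, 24, 35 → 3
r = 30: 35 → 1
Cross-inversions: 4 + 4 + 3 + 3 + 1 = 15

15 cross-inversions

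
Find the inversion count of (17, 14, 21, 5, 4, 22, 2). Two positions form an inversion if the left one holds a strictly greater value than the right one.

Sweep left to right; for each value list the smaller values that follow it:
17 → 14, 5, 4, 2 → 4
14 → 5, 4, 2 → 3
21 → 5, 4, 2 → 3
5 → 4, 2 → 2
4 → 2 → 1
22 → 2 → 1
2 → none → 0
Sum: 4 + 3 + 3 + 2 + 1 + 1 + 0 = 14

14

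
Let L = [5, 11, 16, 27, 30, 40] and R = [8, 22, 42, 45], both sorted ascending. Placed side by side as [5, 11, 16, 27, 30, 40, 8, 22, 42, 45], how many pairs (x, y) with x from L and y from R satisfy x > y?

8

Take each right-half value and tally the left-half values above it:
r = 8: 11, 16, 27, 30, 40 → 5
r = 22: 27, 30, 40 → 3
r = 42: none → 0
r = 45: none → 0
Cross-inversions: 5 + 3 + 0 + 0 = 8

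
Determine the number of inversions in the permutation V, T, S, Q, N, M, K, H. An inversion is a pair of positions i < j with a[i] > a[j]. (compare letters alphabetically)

28 inversions

Count, for each position, how many later elements it exceeds:
V: 7
T: 6
S: 5
Q: 4
N: 3
M: 2
K: 1
H: 0
Sum: 7 + 6 + 5 + 4 + 3 + 2 + 1 + 0 = 28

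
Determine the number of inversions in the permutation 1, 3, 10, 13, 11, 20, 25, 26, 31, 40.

Out-of-order pairs: 1

Element-by-element contributions:
1 → none → 0
3 → none → 0
10 → none → 0
13 → 11 → 1
11 → none → 0
20 → none → 0
25 → none → 0
26 → none → 0
31 → none → 0
40 → none → 0
Sum: 0 + 0 + 0 + 1 + 0 + 0 + 0 + 0 + 0 + 0 = 1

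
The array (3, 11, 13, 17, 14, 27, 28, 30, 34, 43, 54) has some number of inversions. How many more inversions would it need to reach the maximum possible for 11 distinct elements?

Maximum inversions for 11 distinct elements is C(11, 2) = 11·10/2 = 55.
Current inversions — for each element, count later smaller elements:
3: 0
11: 0
13: 0
17: 1
14: 0
27: 0
28: 0
30: 0
34: 0
43: 0
54: 0
Current total: 0 + 0 + 0 + 1 + 0 + 0 + 0 + 0 + 0 + 0 + 0 = 1
Shortfall: 55 − 1 = 54

54 inversions short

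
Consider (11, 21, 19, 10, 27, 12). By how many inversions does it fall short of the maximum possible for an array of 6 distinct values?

8 inversions short

Maximum inversions for 6 distinct elements is C(6, 2) = 6·5/2 = 15.
Current inversions — for each element, count later smaller elements:
11: 1
21: 3
19: 2
10: 0
27: 1
12: 0
Current total: 1 + 3 + 2 + 0 + 1 + 0 = 7
Shortfall: 15 − 7 = 8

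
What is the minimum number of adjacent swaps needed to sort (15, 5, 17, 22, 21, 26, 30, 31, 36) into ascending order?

2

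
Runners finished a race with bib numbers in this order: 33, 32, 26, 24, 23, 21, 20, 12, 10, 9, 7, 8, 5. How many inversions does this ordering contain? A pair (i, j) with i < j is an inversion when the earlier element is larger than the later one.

Sweep left to right; for each value list the smaller values that follow it:
33 → 32, 26, 24, 23, 21, 20, 12, 10, 9, 7, 8, 5 → 12
32 → 26, 24, 23, 21, 20, 12, 10, 9, 7, 8, 5 → 11
26 → 24, 23, 21, 20, 12, 10, 9, 7, 8, 5 → 10
24 → 23, 21, 20, 12, 10, 9, 7, 8, 5 → 9
23 → 21, 20, 12, 10, 9, 7, 8, 5 → 8
21 → 20, 12, 10, 9, 7, 8, 5 → 7
20 → 12, 10, 9, 7, 8, 5 → 6
12 → 10, 9, 7, 8, 5 → 5
10 → 9, 7, 8, 5 → 4
9 → 7, 8, 5 → 3
7 → 5 → 1
8 → 5 → 1
5 → none → 0
Sum: 12 + 11 + 10 + 9 + 8 + 7 + 6 + 5 + 4 + 3 + 1 + 1 + 0 = 77

77 inversions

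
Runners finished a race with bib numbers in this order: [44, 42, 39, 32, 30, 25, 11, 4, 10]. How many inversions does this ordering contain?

Sweep left to right; for each value list the smaller values that follow it:
44: 8
42: 7
39: 6
32: 5
30: 4
25: 3
11: 2
4: 0
10: 0
Sum: 8 + 7 + 6 + 5 + 4 + 3 + 2 + 0 + 0 = 35

Inversions: 35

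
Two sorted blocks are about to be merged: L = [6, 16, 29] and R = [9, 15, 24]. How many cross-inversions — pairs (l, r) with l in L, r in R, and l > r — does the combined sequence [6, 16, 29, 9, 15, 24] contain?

5 split inversions

Take each right-half value and tally the left-half values above it:
r = 9: 16, 29 → 2
r = 15: 16, 29 → 2
r = 24: 29 → 1
Cross-inversions: 2 + 2 + 1 = 5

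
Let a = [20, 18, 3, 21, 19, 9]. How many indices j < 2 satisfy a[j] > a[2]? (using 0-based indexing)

2

The element at index 2 is 3.
Elements before it: 20, 18
Those larger than 3: 20, 18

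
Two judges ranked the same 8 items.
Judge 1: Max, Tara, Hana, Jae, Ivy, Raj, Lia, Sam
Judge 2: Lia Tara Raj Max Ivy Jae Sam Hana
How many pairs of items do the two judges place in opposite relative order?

15

Assign each item its position (1..8) in the first ordering, then rewrite the second ordering as that position sequence:
positions: Max→1, Tara→2, Hana→3, Jae→4, Ivy→5, Raj→6, Lia→7, Sam→8
second ordering as positions: [7, 2, 6, 1, 5, 4, 8, 3]
Discordant pairs = inversions in this position sequence.
7: 2, 6, 1, 5, 4, 3 → 6
2: 1 → 1
6: 1, 5, 4, 3 → 4
1: 0
5: 4, 3 → 2
4: 3 → 1
8: 3 → 1
3: 0
Total: 6 + 1 + 4 + 0 + 2 + 1 + 1 + 0 = 15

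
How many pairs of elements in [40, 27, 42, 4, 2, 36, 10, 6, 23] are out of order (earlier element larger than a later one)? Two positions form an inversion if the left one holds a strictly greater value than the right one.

For each element, count later entries that are smaller:
40 → 27, 4, 2, 36, 10, 6, 23 → 7
27 → 4, 2, 10, 6, 23 → 5
42 → 4, 2, 36, 10, 6, 23 → 6
4 → 2 → 1
2 → none → 0
36 → 10, 6, 23 → 3
10 → 6 → 1
6 → none → 0
23 → none → 0
Sum: 7 + 5 + 6 + 1 + 0 + 3 + 1 + 0 + 0 = 23

23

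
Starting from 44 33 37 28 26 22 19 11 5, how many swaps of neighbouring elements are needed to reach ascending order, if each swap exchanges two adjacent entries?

35 swaps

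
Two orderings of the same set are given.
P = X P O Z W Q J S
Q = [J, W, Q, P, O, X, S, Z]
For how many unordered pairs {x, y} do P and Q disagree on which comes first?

Disagreeing pairs: 17

Assign each item its position (1..8) in the first ordering, then rewrite the second ordering as that position sequence:
positions: X→1, P→2, O→3, Z→4, W→5, Q→6, J→7, S→8
second ordering as positions: [7, 5, 6, 2, 3, 1, 8, 4]
Discordant pairs = inversions in this position sequence.
7: 5, 6, 2, 3, 1, 4 → 6
5: 2, 3, 1, 4 → 4
6: 2, 3, 1, 4 → 4
2: 1 → 1
3: 1 → 1
1: 0
8: 4 → 1
4: 0
Total: 6 + 4 + 4 + 1 + 1 + 0 + 1 + 0 = 17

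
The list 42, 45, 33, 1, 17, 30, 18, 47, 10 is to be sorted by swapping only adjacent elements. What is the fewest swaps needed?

There are 22 adjacent swaps.

Minimum adjacent swaps = number of inversions (each swap of adjacent out-of-order elements removes one inversion and no swap can remove more).
Count inversions — for each element, later elements that are smaller:
42: 33, 1, 17, 30, 18, 10 → 6
45: 33, 1, 17, 30, 18, 10 → 6
33: 1, 17, 30, 18, 10 → 5
1: none → 0
17: 10 → 1
30: 18, 10 → 2
18: 10 → 1
47: 10 → 1
10: none → 0
Total inversions: 6 + 6 + 5 + 0 + 1 + 2 + 1 + 1 + 0 = 22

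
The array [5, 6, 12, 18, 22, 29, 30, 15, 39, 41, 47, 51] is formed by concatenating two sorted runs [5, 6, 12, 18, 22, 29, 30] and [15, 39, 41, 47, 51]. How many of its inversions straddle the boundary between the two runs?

4

For each element r of the right run, count left-run elements greater than r:
r = 15: 18, 22, 29, 30 → 4
r = 39: none → 0
r = 41: none → 0
r = 47: none → 0
r = 51: none → 0
Cross-inversions: 4 + 0 + 0 + 0 + 0 = 4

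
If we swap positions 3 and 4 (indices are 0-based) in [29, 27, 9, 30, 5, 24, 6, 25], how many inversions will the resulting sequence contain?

Positions 3 and 4 hold 30 and 5; after swapping, the array is [29, 27, 9, 5, 30, 24, 6, 25].
For each element, count later entries that are smaller:
29: 6
27: 5
9: 2
5: 0
30: 3
24: 1
6: 0
25: 0
Sum: 6 + 5 + 2 + 0 + 3 + 1 + 0 + 0 = 17

17 inversions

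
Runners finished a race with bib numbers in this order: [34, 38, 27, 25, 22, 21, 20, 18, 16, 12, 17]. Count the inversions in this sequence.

52 inversions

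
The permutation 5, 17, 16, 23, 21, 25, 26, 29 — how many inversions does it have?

Inversions: 2

Count, for each position, how many later elements it exceeds:
5 → none → 0
17 → 16 → 1
16 → none → 0
23 → 21 → 1
21 → none → 0
25 → none → 0
26 → none → 0
29 → none → 0
Sum: 0 + 1 + 0 + 1 + 0 + 0 + 0 + 0 = 2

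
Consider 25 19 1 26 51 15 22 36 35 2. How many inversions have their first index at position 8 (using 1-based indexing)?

The element at index 8 is 36.
Elements after it: 35, 2
Those smaller than 36: 35, 2

2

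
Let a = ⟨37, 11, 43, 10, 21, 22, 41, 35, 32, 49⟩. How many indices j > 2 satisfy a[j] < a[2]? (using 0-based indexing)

The element at index 2 is 43.
Elements after it: 10, 21, 22, 41, 35, 32, 49
Those smaller than 43: 10, 21, 22, 41, 35, 32

6 such elements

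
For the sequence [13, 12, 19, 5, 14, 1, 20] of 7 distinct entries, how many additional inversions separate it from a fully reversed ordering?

11 inversions short

Maximum inversions for 7 distinct elements is C(7, 2) = 7·6/2 = 21.
Current inversions — for each element, count later smaller elements:
13: 3
12: 2
19: 3
5: 1
14: 1
1: 0
20: 0
Current total: 3 + 2 + 3 + 1 + 1 + 0 + 0 = 10
Shortfall: 21 − 10 = 11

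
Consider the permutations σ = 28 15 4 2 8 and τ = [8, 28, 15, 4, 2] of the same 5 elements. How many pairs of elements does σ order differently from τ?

4 discordant pairs

Assign each item its position (1..5) in the first ordering, then rewrite the second ordering as that position sequence:
positions: 28→1, 15→2, 4→3, 2→4, 8→5
second ordering as positions: [5, 1, 2, 3, 4]
Discordant pairs = inversions in this position sequence.
5: 1, 2, 3, 4 → 4
1: 0
2: 0
3: 0
4: 0
Total: 4 + 0 + 0 + 0 + 0 = 4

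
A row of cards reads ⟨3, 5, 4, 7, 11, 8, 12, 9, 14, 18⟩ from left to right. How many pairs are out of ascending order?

4 out-of-order pairs

Count, for each position, how many later elements it exceeds:
3: 0
5: 1
4: 0
7: 0
11: 2
8: 0
12: 1
9: 0
14: 0
18: 0
Sum: 0 + 1 + 0 + 0 + 2 + 0 + 1 + 0 + 0 + 0 = 4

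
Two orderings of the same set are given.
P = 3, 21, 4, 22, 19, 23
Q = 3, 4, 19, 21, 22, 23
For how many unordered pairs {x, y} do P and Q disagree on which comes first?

Assign each item its position (1..6) in the first ordering, then rewrite the second ordering as that position sequence:
positions: 3→1, 21→2, 4→3, 22→4, 19→5, 23→6
second ordering as positions: [1, 3, 5, 2, 4, 6]
Discordant pairs = inversions in this position sequence.
1: 0
3: 2 → 1
5: 2, 4 → 2
2: 0
4: 0
6: 0
Total: 0 + 1 + 2 + 0 + 0 + 0 = 3

3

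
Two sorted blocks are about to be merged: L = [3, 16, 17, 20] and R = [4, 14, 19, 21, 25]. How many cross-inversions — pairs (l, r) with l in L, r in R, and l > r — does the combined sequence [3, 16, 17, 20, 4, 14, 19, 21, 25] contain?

Take each right-half value and tally the left-half values above it:
r = 4: 16, 17, 20 → 3
r = 14: 16, 17, 20 → 3
r = 19: 20 → 1
r = 21: none → 0
r = 25: none → 0
Cross-inversions: 3 + 3 + 1 + 0 + 0 = 7

Split inversions: 7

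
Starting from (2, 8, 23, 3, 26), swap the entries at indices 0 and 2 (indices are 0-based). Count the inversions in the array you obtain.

Positions 0 and 2 hold 2 and 23; after swapping, the array is [23, 8, 2, 3, 26].
Element-by-element contributions:
23 → 8, 2, 3 → 3
8 → 2, 3 → 2
2 → none → 0
3 → none → 0
26 → none → 0
Sum: 3 + 2 + 0 + 0 + 0 = 5

There are 5 inversions.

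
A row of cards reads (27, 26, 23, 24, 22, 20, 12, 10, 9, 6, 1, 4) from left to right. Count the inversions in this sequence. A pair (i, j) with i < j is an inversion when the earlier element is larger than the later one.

Sweep left to right; for each value list the smaller values that follow it:
27 → 26, 23, 24, 22, 20, 12, 10, 9, 6, 1, 4 → 11
26 → 23, 24, 22, 20, 12, 10, 9, 6, 1, 4 → 10
23 → 22, 20, 12, 10, 9, 6, 1, 4 → 8
24 → 22, 20, 12, 10, 9, 6, 1, 4 → 8
22 → 20, 12, 10, 9, 6, 1, 4 → 7
20 → 12, 10, 9, 6, 1, 4 → 6
12 → 10, 9, 6, 1, 4 → 5
10 → 9, 6, 1, 4 → 4
9 → 6, 1, 4 → 3
6 → 1, 4 → 2
1 → none → 0
4 → none → 0
Sum: 11 + 10 + 8 + 8 + 7 + 6 + 5 + 4 + 3 + 2 + 0 + 0 = 64

64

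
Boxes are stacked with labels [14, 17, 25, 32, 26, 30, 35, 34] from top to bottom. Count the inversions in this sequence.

Inversions: 3

Element-by-element contributions:
14 → none → 0
17 → none → 0
25 → none → 0
32 → 26, 30 → 2
26 → none → 0
30 → none → 0
35 → 34 → 1
34 → none → 0
Sum: 0 + 0 + 0 + 2 + 0 + 0 + 1 + 0 = 3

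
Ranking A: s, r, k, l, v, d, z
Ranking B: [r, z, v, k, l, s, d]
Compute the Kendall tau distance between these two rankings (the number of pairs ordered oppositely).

11

Assign each item its position (1..7) in the first ordering, then rewrite the second ordering as that position sequence:
positions: s→1, r→2, k→3, l→4, v→5, d→6, z→7
second ordering as positions: [2, 7, 5, 3, 4, 1, 6]
Discordant pairs = inversions in this position sequence.
2: 1 → 1
7: 5, 3, 4, 1, 6 → 5
5: 3, 4, 1 → 3
3: 1 → 1
4: 1 → 1
1: 0
6: 0
Total: 1 + 5 + 3 + 1 + 1 + 0 + 0 = 11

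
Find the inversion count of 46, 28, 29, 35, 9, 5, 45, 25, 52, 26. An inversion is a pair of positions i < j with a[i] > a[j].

Count, for each position, how many later elements it exceeds:
46: 8
28: 4
29: 4
35: 4
9: 1
5: 0
45: 2
25: 0
52: 1
26: 0
Sum: 8 + 4 + 4 + 4 + 1 + 0 + 2 + 0 + 1 + 0 = 24

Inversions: 24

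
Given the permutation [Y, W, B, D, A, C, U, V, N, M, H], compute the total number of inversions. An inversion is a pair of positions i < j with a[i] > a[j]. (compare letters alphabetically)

31 out-of-order pairs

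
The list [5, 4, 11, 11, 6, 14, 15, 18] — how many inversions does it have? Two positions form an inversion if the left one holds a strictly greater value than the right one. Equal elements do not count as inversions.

3 inversions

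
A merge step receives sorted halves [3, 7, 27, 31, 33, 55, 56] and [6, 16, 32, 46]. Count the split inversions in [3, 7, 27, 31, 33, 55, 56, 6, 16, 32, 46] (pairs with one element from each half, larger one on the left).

Count, for every r in R, how many entries of L exceed r:
r = 6: 7, 27, 31, 33, 55, 56 → 6
r = 16: 27, 31, 33, 55, 56 → 5
r = 32: 33, 55, 56 → 3
r = 46: 55, 56 → 2
Cross-inversions: 6 + 5 + 3 + 2 = 16

16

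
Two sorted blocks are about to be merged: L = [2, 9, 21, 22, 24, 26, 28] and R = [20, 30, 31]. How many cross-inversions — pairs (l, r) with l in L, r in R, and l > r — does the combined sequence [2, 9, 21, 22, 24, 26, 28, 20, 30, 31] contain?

Take each right-half value and tally the left-half values above it:
r = 20: 21, 22, 24, 26, 28 → 5
r = 30: none → 0
r = 31: none → 0
Cross-inversions: 5 + 0 + 0 = 5

5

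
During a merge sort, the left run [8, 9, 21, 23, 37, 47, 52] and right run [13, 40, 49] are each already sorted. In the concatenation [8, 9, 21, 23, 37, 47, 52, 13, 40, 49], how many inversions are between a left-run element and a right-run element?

Take each right-half value and tally the left-half values above it:
r = 13: 21, 23, 37, 47, 52 → 5
r = 40: 47, 52 → 2
r = 49: 52 → 1
Cross-inversions: 5 + 2 + 1 = 8

8 cross-inversions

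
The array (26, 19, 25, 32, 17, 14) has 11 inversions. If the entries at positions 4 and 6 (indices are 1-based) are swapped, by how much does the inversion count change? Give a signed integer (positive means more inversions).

-3

Positions 4 and 6 hold 32 and 14; after swapping, the array is [26, 19, 25, 14, 17, 32].
Count, for each position, how many later elements it exceeds:
26: 4
19: 2
25: 2
14: 0
17: 0
32: 0
Sum: 4 + 2 + 2 + 0 + 0 + 0 = 8
Change: 8 − 11 = -3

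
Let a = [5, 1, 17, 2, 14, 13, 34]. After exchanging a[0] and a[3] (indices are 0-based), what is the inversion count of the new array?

There are 5 inversions.

Positions 0 and 3 hold 5 and 2; after swapping, the array is [2, 1, 17, 5, 14, 13, 34].
Element-by-element contributions:
2 → 1 → 1
1 → none → 0
17 → 5, 14, 13 → 3
5 → none → 0
14 → 13 → 1
13 → none → 0
34 → none → 0
Sum: 1 + 0 + 3 + 0 + 1 + 0 + 0 = 5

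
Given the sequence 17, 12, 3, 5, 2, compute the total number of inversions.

For each element, count later entries that are smaller:
17: 4
12: 3
3: 1
5: 1
2: 0
Sum: 4 + 3 + 1 + 1 + 0 = 9

9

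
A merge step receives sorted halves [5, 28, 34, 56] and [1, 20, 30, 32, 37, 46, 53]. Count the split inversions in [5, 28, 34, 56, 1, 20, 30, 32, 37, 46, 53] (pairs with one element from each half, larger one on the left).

Take each right-half value and tally the left-half values above it:
r = 1: 5, 28, 34, 56 → 4
r = 20: 28, 34, 56 → 3
r = 30: 34, 56 → 2
r = 32: 34, 56 → 2
r = 37: 56 → 1
r = 46: 56 → 1
r = 53: 56 → 1
Cross-inversions: 4 + 3 + 2 + 2 + 1 + 1 + 1 = 14

14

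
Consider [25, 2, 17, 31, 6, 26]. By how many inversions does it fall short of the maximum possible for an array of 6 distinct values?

9

Maximum inversions for 6 distinct elements is C(6, 2) = 6·5/2 = 15.
Current inversions — for each element, count later smaller elements:
25: 3
2: 0
17: 1
31: 2
6: 0
26: 0
Current total: 3 + 0 + 1 + 2 + 0 + 0 = 6
Shortfall: 15 − 6 = 9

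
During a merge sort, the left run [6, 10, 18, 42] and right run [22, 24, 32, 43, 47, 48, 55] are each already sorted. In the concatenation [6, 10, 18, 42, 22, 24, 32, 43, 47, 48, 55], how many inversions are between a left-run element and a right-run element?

Take each right-half value and tally the left-half values above it:
r = 22: 42 → 1
r = 24: 42 → 1
r = 32: 42 → 1
r = 43: none → 0
r = 47: none → 0
r = 48: none → 0
r = 55: none → 0
Cross-inversions: 1 + 1 + 1 + 0 + 0 + 0 + 0 = 3

3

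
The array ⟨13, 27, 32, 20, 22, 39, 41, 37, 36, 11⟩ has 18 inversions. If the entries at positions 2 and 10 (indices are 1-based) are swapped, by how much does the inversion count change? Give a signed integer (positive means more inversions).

-5

Positions 2 and 10 hold 27 and 11; after swapping, the array is [13, 11, 32, 20, 22, 39, 41, 37, 36, 27].
Sweep left to right; for each value list the smaller values that follow it:
13: 1
11: 0
32: 3
20: 0
22: 0
39: 3
41: 3
37: 2
36: 1
27: 0
Sum: 1 + 0 + 3 + 0 + 0 + 3 + 3 + 2 + 1 + 0 = 13
Change: 13 − 18 = -5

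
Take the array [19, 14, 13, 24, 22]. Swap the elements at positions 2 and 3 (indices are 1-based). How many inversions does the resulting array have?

Positions 2 and 3 hold 14 and 13; after swapping, the array is [19, 13, 14, 24, 22].
Element-by-element contributions:
19: 2
13: 0
14: 0
24: 1
22: 0
Sum: 2 + 0 + 0 + 1 + 0 = 3

Inversions: 3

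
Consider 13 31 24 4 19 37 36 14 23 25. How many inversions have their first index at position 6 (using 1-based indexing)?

4 such elements

The element at index 6 is 37.
Elements after it: 36, 14, 23, 25
Those smaller than 37: 36, 14, 23, 25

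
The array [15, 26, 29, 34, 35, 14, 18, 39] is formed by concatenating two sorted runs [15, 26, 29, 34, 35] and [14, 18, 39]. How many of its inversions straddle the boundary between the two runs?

9 split inversions

For each element r of the right run, count left-run elements greater than r:
r = 14: 15, 26, 29, 34, 35 → 5
r = 18: 26, 29, 34, 35 → 4
r = 39: none → 0
Cross-inversions: 5 + 4 + 0 = 9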